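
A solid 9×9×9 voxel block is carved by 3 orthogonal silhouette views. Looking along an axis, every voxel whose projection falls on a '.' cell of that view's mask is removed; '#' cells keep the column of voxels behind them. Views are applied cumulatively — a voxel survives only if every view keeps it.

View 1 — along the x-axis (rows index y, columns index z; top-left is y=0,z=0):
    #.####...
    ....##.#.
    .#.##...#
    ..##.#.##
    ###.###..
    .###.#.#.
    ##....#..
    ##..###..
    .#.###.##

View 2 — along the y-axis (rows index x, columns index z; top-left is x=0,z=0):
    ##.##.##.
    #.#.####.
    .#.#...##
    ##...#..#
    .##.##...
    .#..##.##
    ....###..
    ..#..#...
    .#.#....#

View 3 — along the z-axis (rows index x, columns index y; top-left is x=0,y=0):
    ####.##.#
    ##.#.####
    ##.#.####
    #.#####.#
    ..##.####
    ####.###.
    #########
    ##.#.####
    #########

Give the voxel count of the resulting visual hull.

|visual hull| = 143

initial block: 9^3 = 729
carve view 1 (along x, YZ-mask fill 42/81): 378 voxels remain
carve view 2 (along y, XZ-mask fill 37/81): 184 voxels remain
carve view 3 (along z, XY-mask fill 66/81): 143 voxels remain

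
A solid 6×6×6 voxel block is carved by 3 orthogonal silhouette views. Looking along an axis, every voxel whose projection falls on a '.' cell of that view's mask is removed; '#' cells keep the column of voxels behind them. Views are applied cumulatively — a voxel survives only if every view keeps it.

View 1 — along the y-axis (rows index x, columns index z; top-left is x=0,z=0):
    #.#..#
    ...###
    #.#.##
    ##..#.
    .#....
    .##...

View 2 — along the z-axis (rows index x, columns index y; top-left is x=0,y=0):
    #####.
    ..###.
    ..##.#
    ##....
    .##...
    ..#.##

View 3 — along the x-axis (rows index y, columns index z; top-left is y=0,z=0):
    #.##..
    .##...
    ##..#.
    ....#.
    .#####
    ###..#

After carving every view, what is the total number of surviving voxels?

full grid |V| = 216
after view 1 [y-axis, 16 of 36 cells solid] → remaining = 96
after view 2 [z-axis, 18 of 36 cells solid] → remaining = 50
after view 3 [x-axis, 18 of 36 cells solid] → remaining = 26

|visual hull| = 26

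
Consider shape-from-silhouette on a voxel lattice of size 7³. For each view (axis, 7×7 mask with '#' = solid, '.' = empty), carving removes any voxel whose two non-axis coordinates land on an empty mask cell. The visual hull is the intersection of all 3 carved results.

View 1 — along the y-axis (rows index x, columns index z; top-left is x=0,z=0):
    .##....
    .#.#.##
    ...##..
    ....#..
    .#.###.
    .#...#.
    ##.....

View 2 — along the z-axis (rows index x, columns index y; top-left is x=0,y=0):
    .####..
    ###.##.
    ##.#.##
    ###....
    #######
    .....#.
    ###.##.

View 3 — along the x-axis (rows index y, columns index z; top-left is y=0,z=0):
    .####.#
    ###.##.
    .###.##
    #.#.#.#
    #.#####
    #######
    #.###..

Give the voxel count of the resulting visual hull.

voxel count = 60

full grid |V| = 343
carve view 1 (along y, XZ-mask fill 17/49): 119 voxels remain
carve view 2 (along z, XY-mask fill 30/49): 81 voxels remain
carve view 3 (along x, YZ-mask fill 36/49): 60 voxels remain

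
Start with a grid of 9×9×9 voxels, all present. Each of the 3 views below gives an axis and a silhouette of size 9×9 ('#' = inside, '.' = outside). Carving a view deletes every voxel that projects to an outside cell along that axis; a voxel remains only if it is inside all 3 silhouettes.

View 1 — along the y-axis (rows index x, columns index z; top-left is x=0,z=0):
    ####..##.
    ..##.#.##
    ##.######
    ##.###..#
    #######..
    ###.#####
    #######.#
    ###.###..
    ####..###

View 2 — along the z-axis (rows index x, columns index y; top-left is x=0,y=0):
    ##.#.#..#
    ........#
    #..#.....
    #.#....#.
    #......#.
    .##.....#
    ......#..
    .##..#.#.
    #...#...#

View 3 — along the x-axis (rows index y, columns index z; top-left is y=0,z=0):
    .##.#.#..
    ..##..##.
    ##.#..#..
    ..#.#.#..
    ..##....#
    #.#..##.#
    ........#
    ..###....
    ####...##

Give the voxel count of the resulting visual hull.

full grid |V| = 729
[1] y-view keeps 61 columns → grid now 549
[2] z-view keeps 24 columns → grid now 160
[3] x-view keeps 33 columns → grid now 75

voxel count = 75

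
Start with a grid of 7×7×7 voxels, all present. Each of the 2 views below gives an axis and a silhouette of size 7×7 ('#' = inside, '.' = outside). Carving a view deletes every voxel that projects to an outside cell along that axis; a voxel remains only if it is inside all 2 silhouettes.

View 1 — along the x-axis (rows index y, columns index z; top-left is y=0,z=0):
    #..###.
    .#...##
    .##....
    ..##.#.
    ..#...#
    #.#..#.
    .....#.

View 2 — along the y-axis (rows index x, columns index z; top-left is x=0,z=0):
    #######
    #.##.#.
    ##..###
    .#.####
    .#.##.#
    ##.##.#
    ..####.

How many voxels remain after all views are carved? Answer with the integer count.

remaining voxels: 83

full grid |V| = 343
after view 1 [x-axis, 18 of 49 cells solid] → remaining = 126
after view 2 [y-axis, 34 of 49 cells solid] → remaining = 83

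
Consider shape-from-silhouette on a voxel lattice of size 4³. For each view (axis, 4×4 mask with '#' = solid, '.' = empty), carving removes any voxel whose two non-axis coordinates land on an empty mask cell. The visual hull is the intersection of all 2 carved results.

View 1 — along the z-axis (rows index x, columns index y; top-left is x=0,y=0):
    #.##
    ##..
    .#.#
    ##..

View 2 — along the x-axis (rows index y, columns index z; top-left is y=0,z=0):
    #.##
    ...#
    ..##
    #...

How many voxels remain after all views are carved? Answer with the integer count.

full grid |V| = 64
  1. axis=2 (XY plane), |mask|=9  ⇒  voxels=36
  2. axis=0 (YZ plane), |mask|=7  ⇒  voxels=16

|visual hull| = 16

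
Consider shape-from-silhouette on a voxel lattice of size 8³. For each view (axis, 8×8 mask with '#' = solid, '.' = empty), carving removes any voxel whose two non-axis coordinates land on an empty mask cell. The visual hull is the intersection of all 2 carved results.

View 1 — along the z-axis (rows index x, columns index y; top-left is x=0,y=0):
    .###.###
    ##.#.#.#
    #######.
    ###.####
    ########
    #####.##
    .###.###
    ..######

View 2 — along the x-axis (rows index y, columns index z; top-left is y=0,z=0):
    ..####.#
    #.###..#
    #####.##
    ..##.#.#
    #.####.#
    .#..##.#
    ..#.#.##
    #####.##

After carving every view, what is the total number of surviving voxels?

before carving: 512 voxels (8×8×8)
after view 1 [z-axis, 52 of 64 cells solid] → remaining = 416
after view 2 [x-axis, 42 of 64 cells solid] → remaining = 272

remaining voxels: 272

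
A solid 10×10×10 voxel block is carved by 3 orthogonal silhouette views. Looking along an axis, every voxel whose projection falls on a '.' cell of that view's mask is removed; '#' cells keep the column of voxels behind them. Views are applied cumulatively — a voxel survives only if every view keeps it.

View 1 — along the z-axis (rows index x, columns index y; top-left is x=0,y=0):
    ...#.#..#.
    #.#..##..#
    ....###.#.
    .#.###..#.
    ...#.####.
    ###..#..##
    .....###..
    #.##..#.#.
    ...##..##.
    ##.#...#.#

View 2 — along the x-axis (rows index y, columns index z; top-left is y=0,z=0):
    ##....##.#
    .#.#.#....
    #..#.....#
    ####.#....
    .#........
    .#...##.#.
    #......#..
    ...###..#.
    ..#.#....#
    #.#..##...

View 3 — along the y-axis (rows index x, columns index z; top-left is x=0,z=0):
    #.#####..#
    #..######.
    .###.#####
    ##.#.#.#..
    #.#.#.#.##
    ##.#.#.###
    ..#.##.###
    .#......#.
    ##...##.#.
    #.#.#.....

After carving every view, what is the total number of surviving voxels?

before carving: 1000 voxels (10×10×10)
after view 1 [z-axis, 45 of 100 cells solid] → remaining = 450
after view 2 [x-axis, 34 of 100 cells solid] → remaining = 158
after view 3 [y-axis, 56 of 100 cells solid] → remaining = 86

|visual hull| = 86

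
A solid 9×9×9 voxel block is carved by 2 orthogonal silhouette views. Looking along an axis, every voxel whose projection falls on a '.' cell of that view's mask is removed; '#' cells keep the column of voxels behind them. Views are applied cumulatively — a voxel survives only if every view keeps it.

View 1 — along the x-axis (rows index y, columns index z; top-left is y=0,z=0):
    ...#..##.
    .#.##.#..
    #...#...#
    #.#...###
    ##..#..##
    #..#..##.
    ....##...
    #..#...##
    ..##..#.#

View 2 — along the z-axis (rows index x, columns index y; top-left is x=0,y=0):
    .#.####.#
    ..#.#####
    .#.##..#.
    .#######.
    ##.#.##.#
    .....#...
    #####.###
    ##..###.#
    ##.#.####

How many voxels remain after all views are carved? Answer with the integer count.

195 voxels

before carving: 729 voxels (9×9×9)
  1. axis=0 (YZ plane), |mask|=34  ⇒  voxels=306
  2. axis=2 (XY plane), |mask|=51  ⇒  voxels=195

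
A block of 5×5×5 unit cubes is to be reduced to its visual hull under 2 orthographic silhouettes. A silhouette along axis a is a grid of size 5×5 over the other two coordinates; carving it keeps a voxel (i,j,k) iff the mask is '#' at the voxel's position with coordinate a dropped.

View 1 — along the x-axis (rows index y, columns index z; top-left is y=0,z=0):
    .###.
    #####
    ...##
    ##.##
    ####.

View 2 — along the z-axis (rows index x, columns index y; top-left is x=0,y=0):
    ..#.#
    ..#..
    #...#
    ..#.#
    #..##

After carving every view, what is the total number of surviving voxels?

initial block: 5^3 = 125
V1 x: intersect with YZ mask (18 set) -- 90 left
V2 z: intersect with XY mask (10 set) -- 32 left

remaining voxels: 32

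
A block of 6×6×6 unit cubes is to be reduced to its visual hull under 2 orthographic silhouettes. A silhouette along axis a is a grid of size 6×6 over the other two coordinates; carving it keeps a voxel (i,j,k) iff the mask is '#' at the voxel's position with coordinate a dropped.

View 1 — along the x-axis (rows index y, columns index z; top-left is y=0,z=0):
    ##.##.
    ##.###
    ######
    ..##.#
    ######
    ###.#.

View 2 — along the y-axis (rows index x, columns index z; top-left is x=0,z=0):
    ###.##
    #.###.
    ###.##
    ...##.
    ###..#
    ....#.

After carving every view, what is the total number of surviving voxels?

full grid |V| = 216
after view 1 [x-axis, 28 of 36 cells solid] → remaining = 168
after view 2 [y-axis, 21 of 36 cells solid] → remaining = 98

98 voxels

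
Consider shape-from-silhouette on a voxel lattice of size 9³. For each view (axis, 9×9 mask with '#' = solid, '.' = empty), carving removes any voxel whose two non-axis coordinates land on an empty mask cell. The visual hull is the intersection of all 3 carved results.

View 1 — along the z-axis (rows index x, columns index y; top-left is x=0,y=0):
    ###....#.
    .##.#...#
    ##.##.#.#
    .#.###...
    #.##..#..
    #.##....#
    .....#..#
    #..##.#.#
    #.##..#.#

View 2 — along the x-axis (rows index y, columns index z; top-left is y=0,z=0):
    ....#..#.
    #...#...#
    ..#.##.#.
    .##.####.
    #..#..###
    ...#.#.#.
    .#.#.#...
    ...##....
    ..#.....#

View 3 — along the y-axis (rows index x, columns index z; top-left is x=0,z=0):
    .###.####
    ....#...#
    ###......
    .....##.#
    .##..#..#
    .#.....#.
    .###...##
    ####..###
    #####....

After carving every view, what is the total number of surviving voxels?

|visual hull| = 61

before carving: 729 voxels (9×9×9)
after view 1 [z-axis, 38 of 81 cells solid] → remaining = 342
after view 2 [x-axis, 30 of 81 cells solid] → remaining = 132
after view 3 [y-axis, 38 of 81 cells solid] → remaining = 61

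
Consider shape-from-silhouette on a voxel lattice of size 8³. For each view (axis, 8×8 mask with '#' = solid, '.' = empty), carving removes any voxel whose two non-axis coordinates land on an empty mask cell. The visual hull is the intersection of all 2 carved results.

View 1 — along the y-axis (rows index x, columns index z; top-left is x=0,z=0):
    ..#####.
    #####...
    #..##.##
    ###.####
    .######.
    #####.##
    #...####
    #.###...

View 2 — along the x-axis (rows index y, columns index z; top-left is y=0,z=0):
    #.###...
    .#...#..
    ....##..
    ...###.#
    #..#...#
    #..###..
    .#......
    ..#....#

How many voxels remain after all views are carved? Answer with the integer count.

122 voxels

initial block: 8^3 = 512
carve view 1 (along y, XZ-mask fill 44/64): 352 voxels remain
carve view 2 (along x, YZ-mask fill 22/64): 122 voxels remain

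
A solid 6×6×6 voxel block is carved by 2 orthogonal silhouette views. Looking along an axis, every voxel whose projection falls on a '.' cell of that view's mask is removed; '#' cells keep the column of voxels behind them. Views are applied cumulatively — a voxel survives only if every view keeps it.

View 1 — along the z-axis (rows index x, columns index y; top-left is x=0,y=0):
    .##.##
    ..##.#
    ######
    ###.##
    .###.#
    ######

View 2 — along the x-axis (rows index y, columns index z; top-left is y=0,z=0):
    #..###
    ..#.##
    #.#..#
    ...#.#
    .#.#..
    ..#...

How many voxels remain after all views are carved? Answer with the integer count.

start: 6×6×6 = 216 voxels
[1] z-view keeps 28 columns → grid now 168
[2] x-view keeps 15 columns → grid now 67

remaining voxels: 67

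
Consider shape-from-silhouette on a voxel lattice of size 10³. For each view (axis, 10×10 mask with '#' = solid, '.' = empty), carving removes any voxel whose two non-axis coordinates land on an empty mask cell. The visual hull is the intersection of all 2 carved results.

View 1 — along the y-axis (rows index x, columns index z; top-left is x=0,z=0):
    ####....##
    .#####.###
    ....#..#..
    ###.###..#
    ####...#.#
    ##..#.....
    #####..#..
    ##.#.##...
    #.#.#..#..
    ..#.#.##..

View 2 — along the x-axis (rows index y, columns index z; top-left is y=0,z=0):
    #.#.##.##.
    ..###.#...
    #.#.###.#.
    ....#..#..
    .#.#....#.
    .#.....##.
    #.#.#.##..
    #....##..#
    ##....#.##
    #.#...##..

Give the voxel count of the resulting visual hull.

|visual hull| = 218

full grid |V| = 1000
step 1: project along y, AND mask (51/100) → |grid| = 510
step 2: project along x, AND mask (42/100) → |grid| = 218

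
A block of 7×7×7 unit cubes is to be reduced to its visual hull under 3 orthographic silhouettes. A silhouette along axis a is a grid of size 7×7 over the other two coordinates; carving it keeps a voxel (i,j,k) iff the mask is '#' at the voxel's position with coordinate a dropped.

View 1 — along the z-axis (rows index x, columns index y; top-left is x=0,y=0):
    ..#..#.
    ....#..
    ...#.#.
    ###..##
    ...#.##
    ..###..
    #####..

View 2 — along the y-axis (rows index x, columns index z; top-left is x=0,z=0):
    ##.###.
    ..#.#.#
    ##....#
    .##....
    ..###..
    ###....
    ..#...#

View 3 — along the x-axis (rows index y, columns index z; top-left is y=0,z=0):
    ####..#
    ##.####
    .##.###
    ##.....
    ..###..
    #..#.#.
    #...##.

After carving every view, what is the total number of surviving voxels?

before carving: 343 voxels (7×7×7)
  1. axis=2 (XY plane), |mask|=21  ⇒  voxels=147
  2. axis=1 (XZ plane), |mask|=21  ⇒  voxels=57
  3. axis=0 (YZ plane), |mask|=27  ⇒  voxels=29

29 voxels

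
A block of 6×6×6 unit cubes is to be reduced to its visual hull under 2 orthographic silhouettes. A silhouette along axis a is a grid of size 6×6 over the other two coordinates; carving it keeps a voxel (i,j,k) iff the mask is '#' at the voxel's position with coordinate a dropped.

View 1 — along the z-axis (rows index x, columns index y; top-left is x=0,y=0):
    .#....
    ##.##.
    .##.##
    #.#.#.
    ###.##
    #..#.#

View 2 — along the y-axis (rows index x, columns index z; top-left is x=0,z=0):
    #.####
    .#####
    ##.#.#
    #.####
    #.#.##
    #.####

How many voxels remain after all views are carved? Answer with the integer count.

remaining voxels: 91

before carving: 216 voxels (6×6×6)
  1. axis=2 (XY plane), |mask|=20  ⇒  voxels=120
  2. axis=1 (XZ plane), |mask|=28  ⇒  voxels=91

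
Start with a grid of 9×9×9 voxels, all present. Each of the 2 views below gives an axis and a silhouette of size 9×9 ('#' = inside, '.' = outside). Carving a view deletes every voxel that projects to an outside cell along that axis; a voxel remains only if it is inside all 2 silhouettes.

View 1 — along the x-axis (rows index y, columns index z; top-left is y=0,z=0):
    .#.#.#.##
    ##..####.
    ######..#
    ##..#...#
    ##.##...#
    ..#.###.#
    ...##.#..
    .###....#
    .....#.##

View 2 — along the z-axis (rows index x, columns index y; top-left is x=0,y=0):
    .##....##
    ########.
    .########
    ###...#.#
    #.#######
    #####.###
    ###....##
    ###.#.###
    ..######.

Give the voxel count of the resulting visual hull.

full grid |V| = 729
carve view 1 (along x, YZ-mask fill 42/81): 378 voxels remain
carve view 2 (along z, XY-mask fill 59/81): 279 voxels remain

voxel count = 279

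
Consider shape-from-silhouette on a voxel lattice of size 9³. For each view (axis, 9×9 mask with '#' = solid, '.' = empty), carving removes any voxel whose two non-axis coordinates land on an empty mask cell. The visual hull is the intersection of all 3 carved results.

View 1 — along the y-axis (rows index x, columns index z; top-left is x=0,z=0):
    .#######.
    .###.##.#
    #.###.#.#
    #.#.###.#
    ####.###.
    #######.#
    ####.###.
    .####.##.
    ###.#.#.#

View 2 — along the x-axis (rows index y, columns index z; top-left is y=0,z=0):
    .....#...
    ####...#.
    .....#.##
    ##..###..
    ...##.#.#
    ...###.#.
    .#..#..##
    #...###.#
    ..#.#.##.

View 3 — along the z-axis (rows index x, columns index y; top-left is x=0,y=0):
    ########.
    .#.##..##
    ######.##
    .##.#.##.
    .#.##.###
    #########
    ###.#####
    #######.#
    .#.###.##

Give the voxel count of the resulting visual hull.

voxel count = 181

full grid |V| = 729
after view 1 [y-axis, 59 of 81 cells solid] → remaining = 531
after view 2 [x-axis, 35 of 81 cells solid] → remaining = 220
after view 3 [z-axis, 63 of 81 cells solid] → remaining = 181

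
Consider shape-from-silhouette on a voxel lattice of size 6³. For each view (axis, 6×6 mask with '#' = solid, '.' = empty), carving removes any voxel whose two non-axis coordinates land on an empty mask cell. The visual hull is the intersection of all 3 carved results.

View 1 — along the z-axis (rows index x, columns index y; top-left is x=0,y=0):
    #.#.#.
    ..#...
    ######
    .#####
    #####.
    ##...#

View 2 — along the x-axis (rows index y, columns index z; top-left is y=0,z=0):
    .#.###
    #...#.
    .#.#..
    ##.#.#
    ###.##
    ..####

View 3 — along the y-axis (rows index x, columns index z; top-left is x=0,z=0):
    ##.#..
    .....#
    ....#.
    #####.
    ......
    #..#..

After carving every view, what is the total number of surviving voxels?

|visual hull| = 27

initial block: 6^3 = 216
[1] z-view keeps 23 columns → grid now 138
[2] x-view keeps 21 columns → grid now 78
[3] y-view keeps 12 columns → grid now 27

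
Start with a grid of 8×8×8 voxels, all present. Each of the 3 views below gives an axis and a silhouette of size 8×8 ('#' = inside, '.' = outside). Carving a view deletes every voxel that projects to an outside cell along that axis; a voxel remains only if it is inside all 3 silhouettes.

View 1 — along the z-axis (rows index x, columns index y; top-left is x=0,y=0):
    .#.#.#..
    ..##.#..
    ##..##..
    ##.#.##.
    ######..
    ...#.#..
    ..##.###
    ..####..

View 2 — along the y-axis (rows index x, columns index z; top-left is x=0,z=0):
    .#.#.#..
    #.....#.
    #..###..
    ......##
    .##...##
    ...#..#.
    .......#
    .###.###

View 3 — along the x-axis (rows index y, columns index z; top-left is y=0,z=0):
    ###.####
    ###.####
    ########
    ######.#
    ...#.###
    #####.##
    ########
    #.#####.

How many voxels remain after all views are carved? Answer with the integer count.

full grid |V| = 512
V1 z: intersect with XY mask (32 set) -- 256 left
V2 y: intersect with XZ mask (24 set) -- 98 left
V3 x: intersect with YZ mask (54 set) -- 80 left

voxel count = 80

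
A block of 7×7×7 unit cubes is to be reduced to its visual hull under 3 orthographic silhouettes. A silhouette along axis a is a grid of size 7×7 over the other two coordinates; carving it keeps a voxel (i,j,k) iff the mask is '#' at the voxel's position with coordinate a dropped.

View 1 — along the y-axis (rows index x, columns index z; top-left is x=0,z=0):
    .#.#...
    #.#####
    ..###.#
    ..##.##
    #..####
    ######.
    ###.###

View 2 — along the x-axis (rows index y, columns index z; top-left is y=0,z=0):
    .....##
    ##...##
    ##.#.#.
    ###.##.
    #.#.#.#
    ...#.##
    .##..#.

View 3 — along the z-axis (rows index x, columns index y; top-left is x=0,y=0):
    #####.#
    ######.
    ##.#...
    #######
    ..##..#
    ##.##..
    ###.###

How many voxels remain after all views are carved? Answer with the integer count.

initial block: 7^3 = 343
after view 1 [y-axis, 33 of 49 cells solid] → remaining = 231
after view 2 [x-axis, 25 of 49 cells solid] → remaining = 115
after view 3 [z-axis, 35 of 49 cells solid] → remaining = 80

80 voxels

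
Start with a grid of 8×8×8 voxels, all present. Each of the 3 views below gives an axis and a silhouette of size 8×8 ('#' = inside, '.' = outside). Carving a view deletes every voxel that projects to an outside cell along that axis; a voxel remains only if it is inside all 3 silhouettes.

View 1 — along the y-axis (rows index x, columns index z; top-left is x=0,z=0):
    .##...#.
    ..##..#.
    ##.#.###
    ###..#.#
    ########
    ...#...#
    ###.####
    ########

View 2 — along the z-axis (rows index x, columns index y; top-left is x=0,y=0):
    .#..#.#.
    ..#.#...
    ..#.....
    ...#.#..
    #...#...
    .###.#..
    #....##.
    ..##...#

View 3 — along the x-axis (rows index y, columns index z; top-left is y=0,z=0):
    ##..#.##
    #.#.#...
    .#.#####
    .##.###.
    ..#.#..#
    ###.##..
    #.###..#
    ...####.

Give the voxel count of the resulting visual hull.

remaining voxels: 57

initial block: 8^3 = 512
V1 y: intersect with XZ mask (42 set) -- 336 left
V2 z: intersect with XY mask (20 set) -- 100 left
V3 x: intersect with YZ mask (36 set) -- 57 left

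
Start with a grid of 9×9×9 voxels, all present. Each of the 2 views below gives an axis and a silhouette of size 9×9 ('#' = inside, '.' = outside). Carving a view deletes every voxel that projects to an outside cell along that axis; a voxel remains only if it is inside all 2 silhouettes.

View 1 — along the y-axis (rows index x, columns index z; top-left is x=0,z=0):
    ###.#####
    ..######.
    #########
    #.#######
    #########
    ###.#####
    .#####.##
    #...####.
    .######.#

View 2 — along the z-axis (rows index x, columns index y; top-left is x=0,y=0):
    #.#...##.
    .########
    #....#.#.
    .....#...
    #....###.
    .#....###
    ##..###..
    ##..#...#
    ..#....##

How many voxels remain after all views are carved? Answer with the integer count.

start: 9×9×9 = 729 voxels
  1. axis=1 (XZ plane), |mask|=67  ⇒  voxels=603
  2. axis=2 (XY plane), |mask|=36  ⇒  voxels=259

voxel count = 259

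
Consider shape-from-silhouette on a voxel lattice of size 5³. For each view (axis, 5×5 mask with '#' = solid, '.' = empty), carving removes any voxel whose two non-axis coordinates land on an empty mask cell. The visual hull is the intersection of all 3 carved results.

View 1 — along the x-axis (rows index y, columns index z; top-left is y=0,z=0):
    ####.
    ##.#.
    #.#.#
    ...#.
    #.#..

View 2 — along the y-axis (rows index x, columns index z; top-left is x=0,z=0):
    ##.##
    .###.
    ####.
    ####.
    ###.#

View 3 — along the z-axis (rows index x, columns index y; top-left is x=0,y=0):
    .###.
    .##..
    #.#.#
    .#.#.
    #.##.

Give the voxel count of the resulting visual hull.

initial block: 5^3 = 125
  1. axis=0 (YZ plane), |mask|=13  ⇒  voxels=65
  2. axis=1 (XZ plane), |mask|=19  ⇒  voxels=52
  3. axis=2 (XY plane), |mask|=13  ⇒  voxels=27

|visual hull| = 27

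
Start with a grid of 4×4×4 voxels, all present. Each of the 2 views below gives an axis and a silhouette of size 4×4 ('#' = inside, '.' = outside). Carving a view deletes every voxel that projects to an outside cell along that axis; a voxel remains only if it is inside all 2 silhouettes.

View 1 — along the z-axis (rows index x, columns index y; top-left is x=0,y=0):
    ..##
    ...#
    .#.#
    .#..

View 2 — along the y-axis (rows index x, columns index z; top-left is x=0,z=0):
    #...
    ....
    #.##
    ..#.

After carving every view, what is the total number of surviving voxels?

before carving: 64 voxels (4×4×4)
V1 z: intersect with XY mask (6 set) -- 24 left
V2 y: intersect with XZ mask (5 set) -- 9 left

9 voxels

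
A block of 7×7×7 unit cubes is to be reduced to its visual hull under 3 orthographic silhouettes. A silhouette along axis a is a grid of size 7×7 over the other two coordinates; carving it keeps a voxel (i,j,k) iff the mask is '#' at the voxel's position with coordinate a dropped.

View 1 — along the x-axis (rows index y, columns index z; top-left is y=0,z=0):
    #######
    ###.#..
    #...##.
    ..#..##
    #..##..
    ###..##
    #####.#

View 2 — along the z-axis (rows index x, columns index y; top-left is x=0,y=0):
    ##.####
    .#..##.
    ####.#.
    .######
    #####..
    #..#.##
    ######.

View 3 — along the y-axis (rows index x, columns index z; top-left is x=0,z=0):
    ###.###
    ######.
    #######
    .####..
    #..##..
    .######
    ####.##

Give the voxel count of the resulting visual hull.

voxel count = 120

full grid |V| = 343
[1] x-view keeps 31 columns → grid now 217
[2] z-view keeps 35 columns → grid now 152
[3] y-view keeps 38 columns → grid now 120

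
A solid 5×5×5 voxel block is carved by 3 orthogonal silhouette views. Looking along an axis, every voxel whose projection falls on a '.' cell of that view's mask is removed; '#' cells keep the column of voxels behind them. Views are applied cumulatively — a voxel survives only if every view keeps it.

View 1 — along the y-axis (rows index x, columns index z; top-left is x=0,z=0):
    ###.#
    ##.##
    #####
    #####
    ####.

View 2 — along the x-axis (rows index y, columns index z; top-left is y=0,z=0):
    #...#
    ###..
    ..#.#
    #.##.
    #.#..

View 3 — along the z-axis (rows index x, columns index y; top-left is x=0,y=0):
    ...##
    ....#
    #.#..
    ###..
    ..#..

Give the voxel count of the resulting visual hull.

start: 5×5×5 = 125 voxels
[1] y-view keeps 22 columns → grid now 110
[2] x-view keeps 12 columns → grid now 53
[3] z-view keeps 9 columns → grid now 17

17 voxels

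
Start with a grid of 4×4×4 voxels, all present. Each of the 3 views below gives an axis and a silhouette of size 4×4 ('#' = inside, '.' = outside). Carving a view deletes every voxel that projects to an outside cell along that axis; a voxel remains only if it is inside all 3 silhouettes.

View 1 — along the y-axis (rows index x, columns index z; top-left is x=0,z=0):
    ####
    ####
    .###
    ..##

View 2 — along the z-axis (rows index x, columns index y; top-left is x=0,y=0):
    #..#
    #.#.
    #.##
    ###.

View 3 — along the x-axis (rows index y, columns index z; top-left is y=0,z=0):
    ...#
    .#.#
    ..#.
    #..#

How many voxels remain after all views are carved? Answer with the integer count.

|visual hull| = 11

full grid |V| = 64
carve view 1 (along y, XZ-mask fill 13/16): 52 voxels remain
carve view 2 (along z, XY-mask fill 10/16): 31 voxels remain
carve view 3 (along x, YZ-mask fill 6/16): 11 voxels remain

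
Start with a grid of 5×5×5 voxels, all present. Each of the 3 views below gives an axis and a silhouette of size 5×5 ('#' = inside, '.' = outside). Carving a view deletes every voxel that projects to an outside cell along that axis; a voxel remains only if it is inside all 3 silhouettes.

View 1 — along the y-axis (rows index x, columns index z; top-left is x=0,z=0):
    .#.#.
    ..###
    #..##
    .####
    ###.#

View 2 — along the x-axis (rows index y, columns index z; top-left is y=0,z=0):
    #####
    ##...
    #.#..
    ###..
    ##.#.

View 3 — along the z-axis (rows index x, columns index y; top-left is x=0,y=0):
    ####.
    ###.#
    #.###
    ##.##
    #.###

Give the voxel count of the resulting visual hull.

|visual hull| = 36

start: 5×5×5 = 125 voxels
  1. axis=1 (XZ plane), |mask|=16  ⇒  voxels=80
  2. axis=0 (YZ plane), |mask|=15  ⇒  voxels=43
  3. axis=2 (XY plane), |mask|=20  ⇒  voxels=36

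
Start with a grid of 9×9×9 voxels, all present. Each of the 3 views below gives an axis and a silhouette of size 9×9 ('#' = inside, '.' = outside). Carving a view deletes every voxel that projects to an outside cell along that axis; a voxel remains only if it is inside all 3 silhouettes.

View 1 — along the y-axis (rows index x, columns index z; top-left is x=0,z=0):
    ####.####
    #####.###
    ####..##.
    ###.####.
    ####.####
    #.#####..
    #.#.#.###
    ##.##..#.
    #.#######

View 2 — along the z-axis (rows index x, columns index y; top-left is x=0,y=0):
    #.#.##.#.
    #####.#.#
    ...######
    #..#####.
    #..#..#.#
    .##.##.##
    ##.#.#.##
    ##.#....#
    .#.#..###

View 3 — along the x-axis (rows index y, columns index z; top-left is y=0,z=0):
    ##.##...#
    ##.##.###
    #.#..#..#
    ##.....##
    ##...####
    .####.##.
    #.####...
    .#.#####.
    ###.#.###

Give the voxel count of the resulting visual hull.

full grid |V| = 729
[1] y-view keeps 62 columns → grid now 558
[2] z-view keeps 49 columns → grid now 338
[3] x-view keeps 50 columns → grid now 213

|visual hull| = 213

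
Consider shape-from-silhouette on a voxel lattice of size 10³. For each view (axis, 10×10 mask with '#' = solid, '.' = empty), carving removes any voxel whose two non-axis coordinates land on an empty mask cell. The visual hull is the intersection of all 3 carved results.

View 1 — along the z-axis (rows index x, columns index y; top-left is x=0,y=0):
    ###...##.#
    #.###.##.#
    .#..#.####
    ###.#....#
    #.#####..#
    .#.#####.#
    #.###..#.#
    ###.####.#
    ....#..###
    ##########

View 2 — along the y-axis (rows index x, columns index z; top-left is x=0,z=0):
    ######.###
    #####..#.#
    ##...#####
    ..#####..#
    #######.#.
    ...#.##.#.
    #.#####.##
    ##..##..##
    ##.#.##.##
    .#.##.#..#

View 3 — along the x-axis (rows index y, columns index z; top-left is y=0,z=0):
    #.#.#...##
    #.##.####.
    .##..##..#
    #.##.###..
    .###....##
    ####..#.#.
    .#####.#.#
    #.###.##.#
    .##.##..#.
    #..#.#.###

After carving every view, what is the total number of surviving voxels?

256 voxels

start: 10×10×10 = 1000 voxels
after view 1 [z-axis, 66 of 100 cells solid] → remaining = 660
after view 2 [y-axis, 67 of 100 cells solid] → remaining = 433
after view 3 [x-axis, 59 of 100 cells solid] → remaining = 256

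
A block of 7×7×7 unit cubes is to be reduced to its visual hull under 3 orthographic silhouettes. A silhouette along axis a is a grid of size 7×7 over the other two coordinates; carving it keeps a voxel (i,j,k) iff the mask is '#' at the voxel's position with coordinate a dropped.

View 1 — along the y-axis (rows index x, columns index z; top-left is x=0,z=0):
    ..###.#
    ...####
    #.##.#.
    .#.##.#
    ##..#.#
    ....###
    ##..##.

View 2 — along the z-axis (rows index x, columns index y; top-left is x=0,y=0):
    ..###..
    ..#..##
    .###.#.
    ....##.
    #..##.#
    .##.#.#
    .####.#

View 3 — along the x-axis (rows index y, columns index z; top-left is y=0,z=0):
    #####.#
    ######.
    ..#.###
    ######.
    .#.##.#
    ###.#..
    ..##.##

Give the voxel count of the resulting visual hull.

voxel count = 67

before carving: 343 voxels (7×7×7)
after view 1 [y-axis, 27 of 49 cells solid] → remaining = 189
after view 2 [z-axis, 25 of 49 cells solid] → remaining = 96
after view 3 [x-axis, 34 of 49 cells solid] → remaining = 67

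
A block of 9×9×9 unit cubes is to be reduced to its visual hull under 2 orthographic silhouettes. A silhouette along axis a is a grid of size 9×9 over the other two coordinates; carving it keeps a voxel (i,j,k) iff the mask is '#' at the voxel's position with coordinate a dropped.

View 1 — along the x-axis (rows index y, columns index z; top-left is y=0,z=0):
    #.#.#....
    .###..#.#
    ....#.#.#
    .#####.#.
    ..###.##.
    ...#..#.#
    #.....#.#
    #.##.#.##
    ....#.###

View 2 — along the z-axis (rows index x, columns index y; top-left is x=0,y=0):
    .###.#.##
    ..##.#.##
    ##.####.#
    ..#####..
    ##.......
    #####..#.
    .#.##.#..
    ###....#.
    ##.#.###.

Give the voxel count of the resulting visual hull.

remaining voxels: 196

before carving: 729 voxels (9×9×9)
step 1: project along x, AND mask (38/81) → |grid| = 342
step 2: project along z, AND mask (45/81) → |grid| = 196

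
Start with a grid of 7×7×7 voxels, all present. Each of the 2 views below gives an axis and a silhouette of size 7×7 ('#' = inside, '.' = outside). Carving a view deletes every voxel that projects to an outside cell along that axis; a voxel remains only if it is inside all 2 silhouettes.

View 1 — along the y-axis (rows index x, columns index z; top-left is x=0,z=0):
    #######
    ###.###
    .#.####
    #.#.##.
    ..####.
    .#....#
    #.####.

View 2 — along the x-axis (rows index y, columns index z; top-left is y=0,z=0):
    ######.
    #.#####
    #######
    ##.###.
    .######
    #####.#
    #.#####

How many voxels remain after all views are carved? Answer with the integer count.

|visual hull| = 200

before carving: 343 voxels (7×7×7)
carve view 1 (along y, XZ-mask fill 33/49): 231 voxels remain
carve view 2 (along x, YZ-mask fill 42/49): 200 voxels remain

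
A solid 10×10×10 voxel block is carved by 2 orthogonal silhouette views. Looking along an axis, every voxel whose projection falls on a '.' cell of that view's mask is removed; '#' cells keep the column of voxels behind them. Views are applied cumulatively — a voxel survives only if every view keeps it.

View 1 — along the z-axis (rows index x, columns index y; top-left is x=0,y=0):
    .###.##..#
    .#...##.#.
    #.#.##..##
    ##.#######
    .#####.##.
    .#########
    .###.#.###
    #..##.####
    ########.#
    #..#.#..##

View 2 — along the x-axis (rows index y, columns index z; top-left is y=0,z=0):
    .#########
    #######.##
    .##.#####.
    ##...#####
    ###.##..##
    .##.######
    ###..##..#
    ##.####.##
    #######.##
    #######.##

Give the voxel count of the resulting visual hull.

initial block: 10^3 = 1000
[1] z-view keeps 69 columns → grid now 690
[2] x-view keeps 79 columns → grid now 548

548 voxels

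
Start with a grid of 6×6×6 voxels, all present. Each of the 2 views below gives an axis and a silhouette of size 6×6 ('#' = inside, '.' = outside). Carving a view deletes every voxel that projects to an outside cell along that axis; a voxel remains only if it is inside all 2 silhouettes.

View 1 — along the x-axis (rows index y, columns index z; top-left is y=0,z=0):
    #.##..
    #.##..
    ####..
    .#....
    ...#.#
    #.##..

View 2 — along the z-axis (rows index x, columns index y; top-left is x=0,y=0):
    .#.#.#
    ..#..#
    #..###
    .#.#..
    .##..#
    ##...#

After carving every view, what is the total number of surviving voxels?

remaining voxels: 46

before carving: 216 voxels (6×6×6)
  1. axis=0 (YZ plane), |mask|=16  ⇒  voxels=96
  2. axis=2 (XY plane), |mask|=17  ⇒  voxels=46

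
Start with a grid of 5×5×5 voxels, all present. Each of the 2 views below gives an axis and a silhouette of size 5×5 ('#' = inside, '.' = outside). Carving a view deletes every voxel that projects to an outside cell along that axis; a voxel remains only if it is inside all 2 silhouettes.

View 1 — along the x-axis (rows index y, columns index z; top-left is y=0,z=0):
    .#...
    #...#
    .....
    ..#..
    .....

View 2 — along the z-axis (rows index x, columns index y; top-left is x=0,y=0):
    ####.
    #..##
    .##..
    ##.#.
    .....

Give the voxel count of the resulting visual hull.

voxel count = 12

start: 5×5×5 = 125 voxels
[1] x-view keeps 4 columns → grid now 20
[2] z-view keeps 12 columns → grid now 12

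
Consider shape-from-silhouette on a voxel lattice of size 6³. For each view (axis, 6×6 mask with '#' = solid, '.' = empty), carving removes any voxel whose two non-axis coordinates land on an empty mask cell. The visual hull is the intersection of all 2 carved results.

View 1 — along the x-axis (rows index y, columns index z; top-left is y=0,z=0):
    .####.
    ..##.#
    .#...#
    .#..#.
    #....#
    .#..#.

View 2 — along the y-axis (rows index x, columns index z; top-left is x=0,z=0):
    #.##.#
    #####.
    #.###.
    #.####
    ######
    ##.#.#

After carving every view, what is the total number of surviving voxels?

full grid |V| = 216
V1 x: intersect with YZ mask (15 set) -- 90 left
V2 y: intersect with XZ mask (28 set) -- 64 left

64 voxels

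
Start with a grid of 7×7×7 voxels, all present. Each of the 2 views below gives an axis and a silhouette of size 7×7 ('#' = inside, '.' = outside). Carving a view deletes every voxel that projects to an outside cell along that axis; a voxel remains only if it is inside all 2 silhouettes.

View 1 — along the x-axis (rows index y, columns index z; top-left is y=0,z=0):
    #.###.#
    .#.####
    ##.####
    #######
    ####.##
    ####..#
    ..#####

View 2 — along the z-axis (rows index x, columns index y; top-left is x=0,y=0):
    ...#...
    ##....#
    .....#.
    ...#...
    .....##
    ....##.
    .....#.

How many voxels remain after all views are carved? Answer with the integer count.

60 voxels

full grid |V| = 343
  1. axis=0 (YZ plane), |mask|=39  ⇒  voxels=273
  2. axis=2 (XY plane), |mask|=11  ⇒  voxels=60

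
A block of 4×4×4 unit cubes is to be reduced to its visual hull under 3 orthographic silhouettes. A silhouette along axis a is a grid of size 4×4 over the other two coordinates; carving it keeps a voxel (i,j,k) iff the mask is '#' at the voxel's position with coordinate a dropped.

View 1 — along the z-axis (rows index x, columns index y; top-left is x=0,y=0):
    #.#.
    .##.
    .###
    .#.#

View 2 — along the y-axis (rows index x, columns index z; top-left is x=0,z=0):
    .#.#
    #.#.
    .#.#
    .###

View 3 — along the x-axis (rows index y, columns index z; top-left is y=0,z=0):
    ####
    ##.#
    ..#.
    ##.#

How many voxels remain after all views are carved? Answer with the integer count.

|visual hull| = 12

initial block: 4^3 = 64
carve view 1 (along z, XY-mask fill 9/16): 36 voxels remain
carve view 2 (along y, XZ-mask fill 9/16): 20 voxels remain
carve view 3 (along x, YZ-mask fill 11/16): 12 voxels remain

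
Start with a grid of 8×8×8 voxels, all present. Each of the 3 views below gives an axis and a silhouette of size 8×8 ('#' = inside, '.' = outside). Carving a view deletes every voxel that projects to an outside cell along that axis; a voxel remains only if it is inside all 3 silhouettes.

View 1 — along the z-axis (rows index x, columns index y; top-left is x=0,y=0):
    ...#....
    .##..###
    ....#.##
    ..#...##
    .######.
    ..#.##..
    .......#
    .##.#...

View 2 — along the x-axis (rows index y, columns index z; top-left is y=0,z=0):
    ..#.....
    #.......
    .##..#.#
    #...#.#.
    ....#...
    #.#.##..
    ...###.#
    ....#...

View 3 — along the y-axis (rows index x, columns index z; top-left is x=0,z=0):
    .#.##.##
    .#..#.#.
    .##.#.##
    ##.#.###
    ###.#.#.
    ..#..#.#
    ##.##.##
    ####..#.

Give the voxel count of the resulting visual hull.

remaining voxels: 36

start: 8×8×8 = 512 voxels
carve view 1 (along z, XY-mask fill 25/64): 200 voxels remain
carve view 2 (along x, YZ-mask fill 19/64): 65 voxels remain
carve view 3 (along y, XZ-mask fill 38/64): 36 voxels remain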